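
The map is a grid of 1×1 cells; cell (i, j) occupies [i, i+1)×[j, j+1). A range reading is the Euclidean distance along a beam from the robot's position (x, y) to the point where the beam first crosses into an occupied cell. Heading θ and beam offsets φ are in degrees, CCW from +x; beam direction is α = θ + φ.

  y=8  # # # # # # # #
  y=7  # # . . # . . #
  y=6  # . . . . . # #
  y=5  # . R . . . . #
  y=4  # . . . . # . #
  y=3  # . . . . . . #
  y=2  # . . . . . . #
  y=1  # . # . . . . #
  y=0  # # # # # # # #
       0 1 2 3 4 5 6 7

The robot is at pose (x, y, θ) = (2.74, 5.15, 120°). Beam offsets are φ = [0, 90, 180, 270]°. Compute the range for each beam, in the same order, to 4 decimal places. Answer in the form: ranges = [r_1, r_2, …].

beam 1: φ=0°, α=120°
  dir = (cos 120°, sin 120°) = (-0.5000, 0.8660); from cell (2,5)
  next x-line at t=1.4800, next y-line at t=0.9815; Δt_x=2.0000, Δt_y=1.1547
    y: enter (2,6) at t=0.9815
    x: enter (1,6) at t=1.4800
    y: enter (1,7) at t=2.1362 ← occupied
  → r_1 = 2.1362
beam 2: φ=90°, α=210°
  dir = (cos 210°, sin 210°) = (-0.8660, -0.5000); from cell (2,5)
  next x-line at t=0.8545, next y-line at t=0.3000; Δt_x=1.1547, Δt_y=2.0000
    y: enter (2,4) at t=0.3000
    x: enter (1,4) at t=0.8545
    x: enter (0,4) at t=2.0092 ← occupied
  → r_2 = 2.0092
beam 3: φ=180°, α=300°
  dir = (cos 300°, sin 300°) = (0.5000, -0.8660); from cell (2,5)
  next x-line at t=0.5200, next y-line at t=0.1732; Δt_x=2.0000, Δt_y=1.1547
    y: enter (2,4) at t=0.1732
    x: enter (3,4) at t=0.5200
    y: enter (3,3) at t=1.3279
    y: enter (3,2) at t=2.4826
    x: enter (4,2) at t=2.5200
    y: enter (4,1) at t=3.6373
    x: enter (5,1) at t=4.5200
    y: enter (5,0) at t=4.7920 ← occupied
  → r_3 = 4.7920
beam 4: φ=270°, α=30°
  dir = (cos 30°, sin 30°) = (0.8660, 0.5000); from cell (2,5)
  next x-line at t=0.3002, next y-line at t=1.7000; Δt_x=1.1547, Δt_y=2.0000
    x: enter (3,5) at t=0.3002
    x: enter (4,5) at t=1.4549
    y: enter (4,6) at t=1.7000
    x: enter (5,6) at t=2.6096
    y: enter (5,7) at t=3.7000
    x: enter (6,7) at t=3.7643
    x: enter (7,7) at t=4.9190 ← occupied
  → r_4 = 4.9190

ranges = [2.1362, 2.0092, 4.7920, 4.9190]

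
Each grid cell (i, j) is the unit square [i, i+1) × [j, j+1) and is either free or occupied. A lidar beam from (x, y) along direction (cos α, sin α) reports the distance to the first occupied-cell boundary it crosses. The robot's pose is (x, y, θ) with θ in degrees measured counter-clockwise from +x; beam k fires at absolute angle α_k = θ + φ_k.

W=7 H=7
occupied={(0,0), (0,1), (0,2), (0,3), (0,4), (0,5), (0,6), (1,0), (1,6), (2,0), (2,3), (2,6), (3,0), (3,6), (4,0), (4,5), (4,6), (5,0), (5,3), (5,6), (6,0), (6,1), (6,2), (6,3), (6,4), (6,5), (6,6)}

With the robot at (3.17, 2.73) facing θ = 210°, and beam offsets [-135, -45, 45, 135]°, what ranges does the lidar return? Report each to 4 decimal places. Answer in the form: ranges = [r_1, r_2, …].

ranges = [3.2069, 1.0432, 1.7910, 2.9298]

beam 1: φ=-135°, α=75°
  dir = (cos 75°, sin 75°) = (0.2588, 0.9659); from cell (3,2)
  next x-line at t=3.2069, next y-line at t=0.2795; Δt_x=3.8637, Δt_y=1.0353
    y: enter (3,3) at t=0.2795
    y: enter (3,4) at t=1.3148
    y: enter (3,5) at t=2.3501
    x: enter (4,5) at t=3.2069 ← occupied
  → r_1 = 3.2069
beam 2: φ=-45°, α=165°
  dir = (cos 165°, sin 165°) = (-0.9659, 0.2588); from cell (3,2)
  next x-line at t=0.1760, next y-line at t=1.0432; Δt_x=1.0353, Δt_y=3.8637
    x: enter (2,2) at t=0.1760
    y: enter (2,3) at t=1.0432 ← occupied
  → r_2 = 1.0432
beam 3: φ=45°, α=255°
  dir = (cos 255°, sin 255°) = (-0.2588, -0.9659); from cell (3,2)
  next x-line at t=0.6568, next y-line at t=0.7558; Δt_x=3.8637, Δt_y=1.0353
    x: enter (2,2) at t=0.6568
    y: enter (2,1) at t=0.7558
    y: enter (2,0) at t=1.7910 ← occupied
  → r_3 = 1.7910
beam 4: φ=135°, α=345°
  dir = (cos 345°, sin 345°) = (0.9659, -0.2588); from cell (3,2)
  next x-line at t=0.8593, next y-line at t=2.8205; Δt_x=1.0353, Δt_y=3.8637
    x: enter (4,2) at t=0.8593
    x: enter (5,2) at t=1.8946
    y: enter (5,1) at t=2.8205
    x: enter (6,1) at t=2.9298 ← occupied
  → r_4 = 2.9298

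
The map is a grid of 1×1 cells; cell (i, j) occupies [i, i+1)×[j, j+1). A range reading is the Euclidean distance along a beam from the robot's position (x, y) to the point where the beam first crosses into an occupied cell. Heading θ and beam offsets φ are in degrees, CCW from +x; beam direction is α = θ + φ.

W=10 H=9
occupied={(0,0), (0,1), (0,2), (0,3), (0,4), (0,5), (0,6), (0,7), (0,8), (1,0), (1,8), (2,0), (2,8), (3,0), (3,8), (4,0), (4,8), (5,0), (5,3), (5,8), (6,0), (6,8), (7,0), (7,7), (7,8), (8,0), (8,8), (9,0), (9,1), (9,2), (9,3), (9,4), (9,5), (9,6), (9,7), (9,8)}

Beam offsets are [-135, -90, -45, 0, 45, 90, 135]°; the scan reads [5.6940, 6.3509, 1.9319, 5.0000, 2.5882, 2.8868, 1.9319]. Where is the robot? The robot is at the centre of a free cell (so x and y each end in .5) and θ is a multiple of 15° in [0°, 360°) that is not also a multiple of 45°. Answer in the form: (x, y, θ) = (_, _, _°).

(x, y, θ) = (6.5, 5.5, 300°)

The pose lattice has 54·16 = 864 candidates. Test each by forward raycasting.
  (3.5, 3.5, 300°): beam 1 = 2.5882 ≠ 5.6940 ✗
  (3.5, 1.5, 30°): beam 1 = 0.5176 ≠ 5.6940 ✗
  (3.5, 5.5, 285°): beam 1 = 2.8868 ≠ 5.6940 ✗
  …
  (6.5, 5.5, 300°): r_1=5.6940, r_2=6.3509, r_3=1.9319, r_4=5.0000, r_5=2.5882, r_6=2.8868, r_7=1.9319 — all match ✓
Only this pose fits every beam.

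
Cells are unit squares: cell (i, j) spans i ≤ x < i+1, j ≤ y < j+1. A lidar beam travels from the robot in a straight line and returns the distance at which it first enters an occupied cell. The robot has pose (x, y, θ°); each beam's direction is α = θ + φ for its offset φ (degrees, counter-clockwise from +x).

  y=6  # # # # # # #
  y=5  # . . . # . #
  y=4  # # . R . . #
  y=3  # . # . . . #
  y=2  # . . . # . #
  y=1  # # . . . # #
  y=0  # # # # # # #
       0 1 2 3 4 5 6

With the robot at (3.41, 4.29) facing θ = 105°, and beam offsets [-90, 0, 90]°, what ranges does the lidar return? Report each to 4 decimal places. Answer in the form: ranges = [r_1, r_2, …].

ranges = [2.6814, 1.7703, 1.1205]

beam 1: φ=-90°, α=15°
  direction (0.9659, 0.2588); cell (3,4); t to first gridline: x 0.6108, y 2.7432 (then +1.0353 / +3.8637)
    (4,4) via x @ 0.6108
    (5,4) via x @ 1.6461
    (6,4) via x @ 2.6814  # hit
  → r_1 = 2.6814
beam 2: φ=0°, α=105°
  direction (-0.2588, 0.9659); cell (3,4); t to first gridline: x 1.5841, y 0.7350 (then +3.8637 / +1.0353)
    (3,5) via y @ 0.7350
    (2,5) via x @ 1.5841
    (2,6) via y @ 1.7703  # hit
  → r_2 = 1.7703
beam 3: φ=90°, α=195°
  direction (-0.9659, -0.2588); cell (3,4); t to first gridline: x 0.4245, y 1.1205 (then +1.0353 / +3.8637)
    (2,4) via x @ 0.4245
    (2,3) via y @ 1.1205  # hit
  → r_3 = 1.1205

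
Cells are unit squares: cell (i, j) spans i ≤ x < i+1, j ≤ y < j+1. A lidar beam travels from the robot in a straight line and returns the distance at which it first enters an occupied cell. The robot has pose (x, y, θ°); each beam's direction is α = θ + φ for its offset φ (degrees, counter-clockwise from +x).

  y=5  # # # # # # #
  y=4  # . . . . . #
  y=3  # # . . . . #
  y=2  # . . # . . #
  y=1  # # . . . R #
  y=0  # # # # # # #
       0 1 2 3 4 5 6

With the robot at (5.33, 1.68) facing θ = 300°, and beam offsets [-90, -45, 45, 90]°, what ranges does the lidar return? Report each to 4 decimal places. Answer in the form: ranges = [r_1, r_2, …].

ranges = [1.3600, 0.7040, 0.6936, 0.7736]

beam 1: φ=-90°, α=210°
  dir = (cos 210°, sin 210°) = (-0.8660, -0.5000); from cell (5,1)
  next x-line at t=0.3811, next y-line at t=1.3600; Δt_x=1.1547, Δt_y=2.0000
    x: enter (4,1) at t=0.3811
    y: enter (4,0) at t=1.3600 ← occupied
  → r_1 = 1.3600
beam 2: φ=-45°, α=255°
  dir = (cos 255°, sin 255°) = (-0.2588, -0.9659); from cell (5,1)
  next x-line at t=1.2750, next y-line at t=0.7040; Δt_x=3.8637, Δt_y=1.0353
    y: enter (5,0) at t=0.7040 ← occupied
  → r_2 = 0.7040
beam 3: φ=45°, α=345°
  dir = (cos 345°, sin 345°) = (0.9659, -0.2588); from cell (5,1)
  next x-line at t=0.6936, next y-line at t=2.6273; Δt_x=1.0353, Δt_y=3.8637
    x: enter (6,1) at t=0.6936 ← occupied
  → r_3 = 0.6936
beam 4: φ=90°, α=30°
  dir = (cos 30°, sin 30°) = (0.8660, 0.5000); from cell (5,1)
  next x-line at t=0.7736, next y-line at t=0.6400; Δt_x=1.1547, Δt_y=2.0000
    y: enter (5,2) at t=0.6400
    x: enter (6,2) at t=0.7736 ← occupied
  → r_4 = 0.7736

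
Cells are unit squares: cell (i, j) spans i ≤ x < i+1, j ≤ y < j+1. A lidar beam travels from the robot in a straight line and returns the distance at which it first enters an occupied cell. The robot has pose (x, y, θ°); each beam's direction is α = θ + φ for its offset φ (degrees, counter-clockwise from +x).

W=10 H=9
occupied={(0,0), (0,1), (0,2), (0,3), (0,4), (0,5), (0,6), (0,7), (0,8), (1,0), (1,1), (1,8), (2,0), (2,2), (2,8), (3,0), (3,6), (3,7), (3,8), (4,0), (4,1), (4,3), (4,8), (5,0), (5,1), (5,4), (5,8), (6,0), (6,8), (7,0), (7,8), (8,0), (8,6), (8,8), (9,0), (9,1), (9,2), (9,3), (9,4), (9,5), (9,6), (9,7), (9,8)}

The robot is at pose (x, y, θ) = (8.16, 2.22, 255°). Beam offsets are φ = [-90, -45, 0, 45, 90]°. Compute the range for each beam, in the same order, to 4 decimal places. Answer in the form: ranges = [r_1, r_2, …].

ranges = [3.2715, 2.4400, 1.2630, 1.4087, 0.8696]

beam 1: φ=-90°, α=165°
  d=(-0.9659,0.2588)  start (8,2)  tX=0.1656 tY=3.0137  stride 1/|dx|=1.0353 1/|dy|=3.8637
    cross x-line → (7,2), t=0.1656
    cross x-line → (6,2), t=1.2009
    cross x-line → (5,2), t=2.2362
    cross y-line → (5,3), t=3.0137
    cross x-line → (4,3), t=3.2715 (wall)
  → r_1 = 3.2715
beam 2: φ=-45°, α=210°
  d=(-0.8660,-0.5000)  start (8,2)  tX=0.1848 tY=0.4400  stride 1/|dx|=1.1547 1/|dy|=2.0000
    cross x-line → (7,2), t=0.1848
    cross y-line → (7,1), t=0.4400
    cross x-line → (6,1), t=1.3395
    cross y-line → (6,0), t=2.4400 (wall)
  → r_2 = 2.4400
beam 3: φ=0°, α=255°
  d=(-0.2588,-0.9659)  start (8,2)  tX=0.6182 tY=0.2278  stride 1/|dx|=3.8637 1/|dy|=1.0353
    cross y-line → (8,1), t=0.2278
    cross x-line → (7,1), t=0.6182
    cross y-line → (7,0), t=1.2630 (wall)
  → r_3 = 1.2630
beam 4: φ=45°, α=300°
  d=(0.5000,-0.8660)  start (8,2)  tX=1.6800 tY=0.2540  stride 1/|dx|=2.0000 1/|dy|=1.1547
    cross y-line → (8,1), t=0.2540
    cross y-line → (8,0), t=1.4087 (wall)
  → r_4 = 1.4087
beam 5: φ=90°, α=345°
  d=(0.9659,-0.2588)  start (8,2)  tX=0.8696 tY=0.8500  stride 1/|dx|=1.0353 1/|dy|=3.8637
    cross y-line → (8,1), t=0.8500
    cross x-line → (9,1), t=0.8696 (wall)
  → r_5 = 0.8696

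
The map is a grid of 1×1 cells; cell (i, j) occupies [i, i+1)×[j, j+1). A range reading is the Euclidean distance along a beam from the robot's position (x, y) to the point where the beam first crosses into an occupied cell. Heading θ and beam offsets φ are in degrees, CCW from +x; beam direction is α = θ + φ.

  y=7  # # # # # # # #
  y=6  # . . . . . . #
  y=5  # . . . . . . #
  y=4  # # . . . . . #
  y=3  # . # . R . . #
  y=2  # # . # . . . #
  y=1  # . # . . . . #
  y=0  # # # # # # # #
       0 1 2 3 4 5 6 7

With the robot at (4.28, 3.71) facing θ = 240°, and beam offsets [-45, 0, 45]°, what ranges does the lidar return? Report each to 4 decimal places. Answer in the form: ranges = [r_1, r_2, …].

ranges = [1.3252, 0.8198, 2.8056]

beam 1: φ=-45°, α=195°
  d=(-0.9659,-0.2588)  start (4,3)  tX=0.2899 tY=2.7432  stride 1/|dx|=1.0353 1/|dy|=3.8637
    cross x-line → (3,3), t=0.2899
    cross x-line → (2,3), t=1.3252 (wall)
  → r_1 = 1.3252
beam 2: φ=0°, α=240°
  d=(-0.5000,-0.8660)  start (4,3)  tX=0.5600 tY=0.8198  stride 1/|dx|=2.0000 1/|dy|=1.1547
    cross x-line → (3,3), t=0.5600
    cross y-line → (3,2), t=0.8198 (wall)
  → r_2 = 0.8198
beam 3: φ=45°, α=285°
  d=(0.2588,-0.9659)  start (4,3)  tX=2.7819 tY=0.7350  stride 1/|dx|=3.8637 1/|dy|=1.0353
    cross y-line → (4,2), t=0.7350
    cross y-line → (4,1), t=1.7703
    cross x-line → (5,1), t=2.7819
    cross y-line → (5,0), t=2.8056 (wall)
  → r_3 = 2.8056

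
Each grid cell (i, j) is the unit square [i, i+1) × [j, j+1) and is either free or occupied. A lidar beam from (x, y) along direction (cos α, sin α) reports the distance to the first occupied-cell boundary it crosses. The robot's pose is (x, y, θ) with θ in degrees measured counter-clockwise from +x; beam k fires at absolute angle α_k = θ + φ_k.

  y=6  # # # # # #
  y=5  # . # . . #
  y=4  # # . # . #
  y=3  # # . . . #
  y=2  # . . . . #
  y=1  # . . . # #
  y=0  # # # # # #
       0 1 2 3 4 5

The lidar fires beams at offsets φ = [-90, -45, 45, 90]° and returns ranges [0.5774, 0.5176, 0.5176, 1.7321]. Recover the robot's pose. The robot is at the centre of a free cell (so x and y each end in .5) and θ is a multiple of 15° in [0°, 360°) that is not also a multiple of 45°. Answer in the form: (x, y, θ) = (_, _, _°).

(x, y, θ) = (3.5, 5.5, 240°)

The pose lattice has 15·16 = 240 candidates. Test each by forward raycasting.
  (1.5, 5.5, 105°): beam 1 = 0.5176 ≠ 0.5774 ✗
  (3.5, 1.5, 75°): beam 1 = 0.5176 ≠ 0.5774 ✗
  (1.5, 5.5, 75°): beam 1 = 0.5176 ≠ 0.5774 ✗
  …
  (3.5, 5.5, 240°): r_1=0.5774, r_2=0.5176, r_3=0.5176, r_4=1.7321 — all match ✓
Only this pose fits every beam.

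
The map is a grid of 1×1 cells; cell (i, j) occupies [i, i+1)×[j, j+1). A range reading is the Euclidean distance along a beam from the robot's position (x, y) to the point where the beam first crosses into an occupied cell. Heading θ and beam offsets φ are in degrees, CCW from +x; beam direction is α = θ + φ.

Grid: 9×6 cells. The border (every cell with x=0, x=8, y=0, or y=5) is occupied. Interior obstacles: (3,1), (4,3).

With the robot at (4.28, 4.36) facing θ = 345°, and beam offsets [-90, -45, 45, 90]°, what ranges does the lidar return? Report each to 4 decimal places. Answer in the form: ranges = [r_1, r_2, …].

ranges = [0.3727, 0.4157, 1.2800, 0.6626]

beam 1: φ=-90°, α=255°
  d=(-0.2588,-0.9659)  start (4,4)  tX=1.0818 tY=0.3727  stride 1/|dx|=3.8637 1/|dy|=1.0353
    cross y-line → (4,3), t=0.3727 (wall)
  → r_1 = 0.3727
beam 2: φ=-45°, α=300°
  d=(0.5000,-0.8660)  start (4,4)  tX=1.4400 tY=0.4157  stride 1/|dx|=2.0000 1/|dy|=1.1547
    cross y-line → (4,3), t=0.4157 (wall)
  → r_2 = 0.4157
beam 3: φ=45°, α=30°
  d=(0.8660,0.5000)  start (4,4)  tX=0.8314 tY=1.2800  stride 1/|dx|=1.1547 1/|dy|=2.0000
    cross x-line → (5,4), t=0.8314
    cross y-line → (5,5), t=1.2800 (wall)
  → r_3 = 1.2800
beam 4: φ=90°, α=75°
  d=(0.2588,0.9659)  start (4,4)  tX=2.7819 tY=0.6626  stride 1/|dx|=3.8637 1/|dy|=1.0353
    cross y-line → (4,5), t=0.6626 (wall)
  → r_4 = 0.6626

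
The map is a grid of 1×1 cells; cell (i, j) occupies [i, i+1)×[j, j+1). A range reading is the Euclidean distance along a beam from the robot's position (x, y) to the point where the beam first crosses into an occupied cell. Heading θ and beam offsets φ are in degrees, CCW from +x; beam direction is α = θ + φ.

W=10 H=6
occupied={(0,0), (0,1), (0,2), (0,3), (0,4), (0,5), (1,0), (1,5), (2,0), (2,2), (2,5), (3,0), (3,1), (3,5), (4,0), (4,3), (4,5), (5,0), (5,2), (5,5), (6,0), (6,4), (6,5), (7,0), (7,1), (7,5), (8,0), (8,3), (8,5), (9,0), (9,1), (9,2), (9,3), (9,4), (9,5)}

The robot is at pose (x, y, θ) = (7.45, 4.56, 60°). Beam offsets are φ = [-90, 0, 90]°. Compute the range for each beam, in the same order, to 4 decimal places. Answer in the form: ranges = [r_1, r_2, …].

beam 1: φ=-90°, α=330°
  dir = (cos 330°, sin 330°) = (0.8660, -0.5000); from cell (7,4)
  next x-line at t=0.6351, next y-line at t=1.1200; Δt_x=1.1547, Δt_y=2.0000
    x: enter (8,4) at t=0.6351
    y: enter (8,3) at t=1.1200 ← occupied
  → r_1 = 1.1200
beam 2: φ=0°, α=60°
  dir = (cos 60°, sin 60°) = (0.5000, 0.8660); from cell (7,4)
  next x-line at t=1.1000, next y-line at t=0.5081; Δt_x=2.0000, Δt_y=1.1547
    y: enter (7,5) at t=0.5081 ← occupied
  → r_2 = 0.5081
beam 3: φ=90°, α=150°
  dir = (cos 150°, sin 150°) = (-0.8660, 0.5000); from cell (7,4)
  next x-line at t=0.5196, next y-line at t=0.8800; Δt_x=1.1547, Δt_y=2.0000
    x: enter (6,4) at t=0.5196 ← occupied
  → r_3 = 0.5196

ranges = [1.1200, 0.5081, 0.5196]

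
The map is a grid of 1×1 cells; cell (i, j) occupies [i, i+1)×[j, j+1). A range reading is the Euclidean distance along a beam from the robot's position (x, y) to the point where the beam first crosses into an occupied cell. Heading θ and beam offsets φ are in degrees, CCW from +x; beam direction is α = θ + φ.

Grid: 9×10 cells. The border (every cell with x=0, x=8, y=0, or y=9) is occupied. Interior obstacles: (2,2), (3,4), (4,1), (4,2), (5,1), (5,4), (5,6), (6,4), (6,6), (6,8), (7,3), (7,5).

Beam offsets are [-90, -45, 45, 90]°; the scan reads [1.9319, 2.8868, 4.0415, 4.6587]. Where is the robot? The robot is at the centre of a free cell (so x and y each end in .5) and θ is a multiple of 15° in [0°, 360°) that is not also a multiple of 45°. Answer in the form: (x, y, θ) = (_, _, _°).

(x, y, θ) = (3.5, 8.5, 255°)

Enumerate (i+0.5, j+0.5, θ) over the 44 free cells and 16 admissible headings. For each, cast all 4 beams and compare to the given ranges.
  (7.5, 1.5, 165°): beam 1 = 1.5529 ≠ 1.9319 ✗
  (4.5, 7.5, 165°): beam 1 = 1.5529 ≠ 1.9319 ✗
  (1.5, 8.5, 285°): beam 1 = 0.5176 ≠ 1.9319 ✗
  (3.5, 3.5, 345°): beam 1 = 2.5882 ≠ 1.9319 ✗
  (1.5, 1.5, 300°): beam 1 = 0.5774 ≠ 1.9319 ✗
  …
  (3.5, 8.5, 255°): r_1=1.9319, r_2=2.8868, r_3=4.0415, r_4=4.6587 — all match ✓
Unique over the lattice → pose = (3.5, 8.5, 255°).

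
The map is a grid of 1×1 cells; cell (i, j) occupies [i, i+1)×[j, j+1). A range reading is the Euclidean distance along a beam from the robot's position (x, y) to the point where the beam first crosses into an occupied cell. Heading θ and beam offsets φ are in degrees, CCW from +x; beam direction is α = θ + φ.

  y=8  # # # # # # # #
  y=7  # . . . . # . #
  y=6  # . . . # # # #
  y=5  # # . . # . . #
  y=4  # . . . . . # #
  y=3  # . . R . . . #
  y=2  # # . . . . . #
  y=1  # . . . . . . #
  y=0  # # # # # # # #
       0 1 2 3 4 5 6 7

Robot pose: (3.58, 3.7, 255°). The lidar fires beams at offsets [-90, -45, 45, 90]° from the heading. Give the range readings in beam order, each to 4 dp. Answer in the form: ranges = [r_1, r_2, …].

ranges = [2.6710, 1.8244, 3.1177, 3.5406]

beam 1: φ=-90°, α=165°
  cosα=-0.9659 sinα=0.2588 | (3,3) | tMaxX 0.6005 tMaxY 1.1591 | tΔX 1.0353 tΔY 3.8637
    t=0.6005 [x] (2,3)
    t=1.1591 [y] (2,4)
    t=1.6357 [x] (1,4)
    t=2.6710 [x] (0,4) — stop
  → r_1 = 2.6710
beam 2: φ=-45°, α=210°
  cosα=-0.8660 sinα=-0.5000 | (3,3) | tMaxX 0.6697 tMaxY 1.4000 | tΔX 1.1547 tΔY 2.0000
    t=0.6697 [x] (2,3)
    t=1.4000 [y] (2,2)
    t=1.8244 [x] (1,2) — stop
  → r_2 = 1.8244
beam 3: φ=45°, α=300°
  cosα=0.5000 sinα=-0.8660 | (3,3) | tMaxX 0.8400 tMaxY 0.8083 | tΔX 2.0000 tΔY 1.1547
    t=0.8083 [y] (3,2)
    t=0.8400 [x] (4,2)
    t=1.9630 [y] (4,1)
    t=2.8400 [x] (5,1)
    t=3.1177 [y] (5,0) — stop
  → r_3 = 3.1177
beam 4: φ=90°, α=345°
  cosα=0.9659 sinα=-0.2588 | (3,3) | tMaxX 0.4348 tMaxY 2.7046 | tΔX 1.0353 tΔY 3.8637
    t=0.4348 [x] (4,3)
    t=1.4701 [x] (5,3)
    t=2.5054 [x] (6,3)
    t=2.7046 [y] (6,2)
    t=3.5406 [x] (7,2) — stop
  → r_4 = 3.5406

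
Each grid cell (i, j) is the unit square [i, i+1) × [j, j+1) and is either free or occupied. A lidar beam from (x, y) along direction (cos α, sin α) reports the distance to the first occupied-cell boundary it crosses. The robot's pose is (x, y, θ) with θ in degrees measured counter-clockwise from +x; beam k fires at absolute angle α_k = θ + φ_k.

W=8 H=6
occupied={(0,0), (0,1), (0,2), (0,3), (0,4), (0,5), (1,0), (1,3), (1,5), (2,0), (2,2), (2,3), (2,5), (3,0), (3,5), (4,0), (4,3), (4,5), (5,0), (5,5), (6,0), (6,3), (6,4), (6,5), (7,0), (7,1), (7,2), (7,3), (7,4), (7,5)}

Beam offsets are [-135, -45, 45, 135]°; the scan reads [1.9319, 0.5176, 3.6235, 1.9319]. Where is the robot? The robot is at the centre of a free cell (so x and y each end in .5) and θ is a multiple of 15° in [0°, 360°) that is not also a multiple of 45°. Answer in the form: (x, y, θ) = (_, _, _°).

The pose lattice has 18·16 = 288 candidates. Test each by forward raycasting.
  (3.5, 1.5, 105°): beam 1 = 1.0000 ≠ 1.9319 ✗
  (3.5, 3.5, 195°): beam 1 = 1.7321 ≠ 1.9319 ✗
  (5.5, 4.5, 15°): beam 1 = 1.0000 ≠ 1.9319 ✗
  …
  (3.5, 1.5, 330°): r_1=1.9319, r_2=0.5176, r_3=3.6235, r_4=1.9319 — all match ✓
Unique over the lattice → pose = (3.5, 1.5, 330°).

(x, y, θ) = (3.5, 1.5, 330°)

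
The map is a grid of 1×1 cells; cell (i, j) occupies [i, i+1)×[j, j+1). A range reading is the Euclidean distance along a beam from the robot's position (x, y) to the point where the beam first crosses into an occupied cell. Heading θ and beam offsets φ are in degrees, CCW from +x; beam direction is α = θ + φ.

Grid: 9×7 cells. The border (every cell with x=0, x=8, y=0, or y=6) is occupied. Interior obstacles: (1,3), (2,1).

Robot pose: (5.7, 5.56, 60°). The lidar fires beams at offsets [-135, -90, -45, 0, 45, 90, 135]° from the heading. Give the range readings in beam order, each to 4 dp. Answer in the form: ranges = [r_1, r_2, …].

beam 1: φ=-135°, α=285°
  dir = (cos 285°, sin 285°) = (0.2588, -0.9659); from cell (5,5)
  next x-line at t=1.1591, next y-line at t=0.5798; Δt_x=3.8637, Δt_y=1.0353
    y: enter (5,4) at t=0.5798
    x: enter (6,4) at t=1.1591
    y: enter (6,3) at t=1.6150
    y: enter (6,2) at t=2.6503
    y: enter (6,1) at t=3.6856
    y: enter (6,0) at t=4.7209 ← occupied
  → r_1 = 4.7209
beam 2: φ=-90°, α=330°
  dir = (cos 330°, sin 330°) = (0.8660, -0.5000); from cell (5,5)
  next x-line at t=0.3464, next y-line at t=1.1200; Δt_x=1.1547, Δt_y=2.0000
    x: enter (6,5) at t=0.3464
    y: enter (6,4) at t=1.1200
    x: enter (7,4) at t=1.5011
    x: enter (8,4) at t=2.6558 ← occupied
  → r_2 = 2.6558
beam 3: φ=-45°, α=15°
  dir = (cos 15°, sin 15°) = (0.9659, 0.2588); from cell (5,5)
  next x-line at t=0.3106, next y-line at t=1.7000; Δt_x=1.0353, Δt_y=3.8637
    x: enter (6,5) at t=0.3106
    x: enter (7,5) at t=1.3459
    y: enter (7,6) at t=1.7000 ← occupied
  → r_3 = 1.7000
beam 4: φ=0°, α=60°
  dir = (cos 60°, sin 60°) = (0.5000, 0.8660); from cell (5,5)
  next x-line at t=0.6000, next y-line at t=0.5081; Δt_x=2.0000, Δt_y=1.1547
    y: enter (5,6) at t=0.5081 ← occupied
  → r_4 = 0.5081
beam 5: φ=45°, α=105°
  dir = (cos 105°, sin 105°) = (-0.2588, 0.9659); from cell (5,5)
  next x-line at t=2.7046, next y-line at t=0.4555; Δt_x=3.8637, Δt_y=1.0353
    y: enter (5,6) at t=0.4555 ← occupied
  → r_5 = 0.4555
beam 6: φ=90°, α=150°
  dir = (cos 150°, sin 150°) = (-0.8660, 0.5000); from cell (5,5)
  next x-line at t=0.8083, next y-line at t=0.8800; Δt_x=1.1547, Δt_y=2.0000
    x: enter (4,5) at t=0.8083
    y: enter (4,6) at t=0.8800 ← occupied
  → r_6 = 0.8800
beam 7: φ=135°, α=195°
  dir = (cos 195°, sin 195°) = (-0.9659, -0.2588); from cell (5,5)
  next x-line at t=0.7247, next y-line at t=2.1637; Δt_x=1.0353, Δt_y=3.8637
    x: enter (4,5) at t=0.7247
    x: enter (3,5) at t=1.7600
    y: enter (3,4) at t=2.1637
    x: enter (2,4) at t=2.7952
    x: enter (1,4) at t=3.8305
    x: enter (0,4) at t=4.8658 ← occupied
  → r_7 = 4.8658

ranges = [4.7209, 2.6558, 1.7000, 0.5081, 0.4555, 0.8800, 4.8658]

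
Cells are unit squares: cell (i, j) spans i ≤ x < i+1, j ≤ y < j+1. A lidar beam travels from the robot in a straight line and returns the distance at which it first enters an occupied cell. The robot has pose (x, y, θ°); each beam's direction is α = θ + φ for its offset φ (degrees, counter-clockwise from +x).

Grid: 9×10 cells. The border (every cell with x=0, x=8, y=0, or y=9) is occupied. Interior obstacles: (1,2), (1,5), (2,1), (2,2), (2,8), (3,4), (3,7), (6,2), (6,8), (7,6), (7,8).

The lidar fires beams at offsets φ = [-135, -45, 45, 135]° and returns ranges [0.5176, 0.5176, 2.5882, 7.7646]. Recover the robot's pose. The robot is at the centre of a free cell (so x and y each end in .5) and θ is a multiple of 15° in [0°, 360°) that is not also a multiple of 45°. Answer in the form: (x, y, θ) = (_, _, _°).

Enumerate (i+0.5, j+0.5, θ) over the 45 free cells and 16 admissible headings. For each, cast all 4 beams and compare to the given ranges.
  (2.5, 7.5, 330°): beam 1 = 1.5529 ≠ 0.5176 ✗
  (5.5, 6.5, 330°): beam 1 = 3.6235 ≠ 0.5176 ✗
  (6.5, 6.5, 60°): beam 1 = 5.6940 ≠ 0.5176 ✗
  (5.5, 7.5, 15°): beam 1 = 3.0000 ≠ 0.5176 ✗
  (4.5, 1.5, 210°): beam 1 = 6.7293 ≠ 0.5176 ✗
  …
  (3.5, 1.5, 330°): r_1=0.5176, r_2=0.5176, r_3=2.5882, r_4=7.7646 — all match ✓
Unique over the lattice → pose = (3.5, 1.5, 330°).

(x, y, θ) = (3.5, 1.5, 330°)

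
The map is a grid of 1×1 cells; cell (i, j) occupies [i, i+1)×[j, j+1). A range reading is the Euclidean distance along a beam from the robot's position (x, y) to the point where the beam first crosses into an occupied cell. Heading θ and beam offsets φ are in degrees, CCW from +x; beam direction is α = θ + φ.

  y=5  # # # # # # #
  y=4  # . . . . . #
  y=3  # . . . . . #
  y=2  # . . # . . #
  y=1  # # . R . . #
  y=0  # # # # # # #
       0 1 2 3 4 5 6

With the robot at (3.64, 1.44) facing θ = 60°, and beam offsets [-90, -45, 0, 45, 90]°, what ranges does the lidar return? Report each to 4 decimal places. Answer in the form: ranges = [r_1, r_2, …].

beam 1: φ=-90°, α=330°
  direction (0.8660, -0.5000); cell (3,1); t to first gridline: x 0.4157, y 0.8800 (then +1.1547 / +2.0000)
    (4,1) via x @ 0.4157
    (4,0) via y @ 0.8800  # hit
  → r_1 = 0.8800
beam 2: φ=-45°, α=15°
  direction (0.9659, 0.2588); cell (3,1); t to first gridline: x 0.3727, y 2.1637 (then +1.0353 / +3.8637)
    (4,1) via x @ 0.3727
    (5,1) via x @ 1.4080
    (5,2) via y @ 2.1637
    (6,2) via x @ 2.4433  # hit
  → r_2 = 2.4433
beam 3: φ=0°, α=60°
  direction (0.5000, 0.8660); cell (3,1); t to first gridline: x 0.7200, y 0.6466 (then +2.0000 / +1.1547)
    (3,2) via y @ 0.6466  # hit
  → r_3 = 0.6466
beam 4: φ=45°, α=105°
  direction (-0.2588, 0.9659); cell (3,1); t to first gridline: x 2.4728, y 0.5798 (then +3.8637 / +1.0353)
    (3,2) via y @ 0.5798  # hit
  → r_4 = 0.5798
beam 5: φ=90°, α=150°
  direction (-0.8660, 0.5000); cell (3,1); t to first gridline: x 0.7390, y 1.1200 (then +1.1547 / +2.0000)
    (2,1) via x @ 0.7390
    (2,2) via y @ 1.1200
    (1,2) via x @ 1.8937
    (0,2) via x @ 3.0484  # hit
  → r_5 = 3.0484

ranges = [0.8800, 2.4433, 0.6466, 0.5798, 3.0484]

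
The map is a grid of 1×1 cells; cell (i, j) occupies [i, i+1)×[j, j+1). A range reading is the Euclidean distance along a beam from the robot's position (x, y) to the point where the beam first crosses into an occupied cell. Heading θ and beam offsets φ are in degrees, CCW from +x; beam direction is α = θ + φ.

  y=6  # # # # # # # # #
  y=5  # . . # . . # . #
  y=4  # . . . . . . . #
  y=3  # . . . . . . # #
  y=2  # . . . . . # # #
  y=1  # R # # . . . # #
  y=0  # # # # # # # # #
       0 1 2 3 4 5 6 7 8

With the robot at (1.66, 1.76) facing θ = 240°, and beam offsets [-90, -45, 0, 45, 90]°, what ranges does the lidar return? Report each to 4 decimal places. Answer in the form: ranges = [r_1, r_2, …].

ranges = [0.7621, 0.6833, 0.8776, 0.7868, 0.3926]

beam 1: φ=-90°, α=150°
  d=(-0.8660,0.5000)  start (1,1)  tX=0.7621 tY=0.4800  stride 1/|dx|=1.1547 1/|dy|=2.0000
    cross y-line → (1,2), t=0.4800
    cross x-line → (0,2), t=0.7621 (wall)
  → r_1 = 0.7621
beam 2: φ=-45°, α=195°
  d=(-0.9659,-0.2588)  start (1,1)  tX=0.6833 tY=2.9364  stride 1/|dx|=1.0353 1/|dy|=3.8637
    cross x-line → (0,1), t=0.6833 (wall)
  → r_2 = 0.6833
beam 3: φ=0°, α=240°
  d=(-0.5000,-0.8660)  start (1,1)  tX=1.3200 tY=0.8776  stride 1/|dx|=2.0000 1/|dy|=1.1547
    cross y-line → (1,0), t=0.8776 (wall)
  → r_3 = 0.8776
beam 4: φ=45°, α=285°
  d=(0.2588,-0.9659)  start (1,1)  tX=1.3137 tY=0.7868  stride 1/|dx|=3.8637 1/|dy|=1.0353
    cross y-line → (1,0), t=0.7868 (wall)
  → r_4 = 0.7868
beam 5: φ=90°, α=330°
  d=(0.8660,-0.5000)  start (1,1)  tX=0.3926 tY=1.5200  stride 1/|dx|=1.1547 1/|dy|=2.0000
    cross x-line → (2,1), t=0.3926 (wall)
  → r_5 = 0.3926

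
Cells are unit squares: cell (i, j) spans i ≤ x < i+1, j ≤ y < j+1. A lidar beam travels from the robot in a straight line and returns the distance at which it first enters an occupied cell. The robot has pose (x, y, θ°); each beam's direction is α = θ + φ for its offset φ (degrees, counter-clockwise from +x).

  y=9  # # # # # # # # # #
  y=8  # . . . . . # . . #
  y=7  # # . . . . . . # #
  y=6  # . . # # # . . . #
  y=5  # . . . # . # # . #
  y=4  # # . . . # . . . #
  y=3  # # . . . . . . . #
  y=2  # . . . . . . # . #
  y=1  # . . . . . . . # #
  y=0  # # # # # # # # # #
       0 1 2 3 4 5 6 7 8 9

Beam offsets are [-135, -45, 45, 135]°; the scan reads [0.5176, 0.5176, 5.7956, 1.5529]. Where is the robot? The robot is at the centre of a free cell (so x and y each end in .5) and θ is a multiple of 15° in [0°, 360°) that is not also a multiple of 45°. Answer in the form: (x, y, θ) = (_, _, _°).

(x, y, θ) = (7.5, 8.5, 240°)

Enumerate (i+0.5, j+0.5, θ) over the 50 free cells and 16 admissible headings. For each, cast all 4 beams and compare to the given ranges.
  (2.5, 6.5, 285°): beam 1 = 1.0000 ≠ 0.5176 ✗
  (3.5, 5.5, 165°): beam 1 = 0.5774 ≠ 0.5176 ✗
  (2.5, 2.5, 150°): beam 1 = 6.7293 ≠ 0.5176 ✗
  …
  (7.5, 8.5, 240°): r_1=0.5176, r_2=0.5176, r_3=5.7956, r_4=1.5529 — all match ✓
Unique over the lattice → pose = (7.5, 8.5, 240°).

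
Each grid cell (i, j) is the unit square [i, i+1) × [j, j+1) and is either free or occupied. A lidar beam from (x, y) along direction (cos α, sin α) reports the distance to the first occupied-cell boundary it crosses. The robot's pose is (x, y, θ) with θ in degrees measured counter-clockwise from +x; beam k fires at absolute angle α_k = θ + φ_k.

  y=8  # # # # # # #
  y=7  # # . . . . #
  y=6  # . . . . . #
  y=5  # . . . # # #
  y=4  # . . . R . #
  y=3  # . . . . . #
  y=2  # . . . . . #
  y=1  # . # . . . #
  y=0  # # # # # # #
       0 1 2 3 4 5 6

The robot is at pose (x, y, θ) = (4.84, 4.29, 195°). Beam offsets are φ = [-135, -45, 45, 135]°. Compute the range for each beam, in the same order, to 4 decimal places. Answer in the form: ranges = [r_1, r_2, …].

beam 1: φ=-135°, α=60°
  dir = (cos 60°, sin 60°) = (0.5000, 0.8660); from cell (4,4)
  next x-line at t=0.3200, next y-line at t=0.8198; Δt_x=2.0000, Δt_y=1.1547
    x: enter (5,4) at t=0.3200
    y: enter (5,5) at t=0.8198 ← occupied
  → r_1 = 0.8198
beam 2: φ=-45°, α=150°
  dir = (cos 150°, sin 150°) = (-0.8660, 0.5000); from cell (4,4)
  next x-line at t=0.9699, next y-line at t=1.4200; Δt_x=1.1547, Δt_y=2.0000
    x: enter (3,4) at t=0.9699
    y: enter (3,5) at t=1.4200
    x: enter (2,5) at t=2.1246
    x: enter (1,5) at t=3.2793
    y: enter (1,6) at t=3.4200
    x: enter (0,6) at t=4.4341 ← occupied
  → r_2 = 4.4341
beam 3: φ=45°, α=240°
  dir = (cos 240°, sin 240°) = (-0.5000, -0.8660); from cell (4,4)
  next x-line at t=1.6800, next y-line at t=0.3349; Δt_x=2.0000, Δt_y=1.1547
    y: enter (4,3) at t=0.3349
    y: enter (4,2) at t=1.4896
    x: enter (3,2) at t=1.6800
    y: enter (3,1) at t=2.6443
    x: enter (2,1) at t=3.6800 ← occupied
  → r_3 = 3.6800
beam 4: φ=135°, α=330°
  dir = (cos 330°, sin 330°) = (0.8660, -0.5000); from cell (4,4)
  next x-line at t=0.1848, next y-line at t=0.5800; Δt_x=1.1547, Δt_y=2.0000
    x: enter (5,4) at t=0.1848
    y: enter (5,3) at t=0.5800
    x: enter (6,3) at t=1.3395 ← occupied
  → r_4 = 1.3395

ranges = [0.8198, 4.4341, 3.6800, 1.3395]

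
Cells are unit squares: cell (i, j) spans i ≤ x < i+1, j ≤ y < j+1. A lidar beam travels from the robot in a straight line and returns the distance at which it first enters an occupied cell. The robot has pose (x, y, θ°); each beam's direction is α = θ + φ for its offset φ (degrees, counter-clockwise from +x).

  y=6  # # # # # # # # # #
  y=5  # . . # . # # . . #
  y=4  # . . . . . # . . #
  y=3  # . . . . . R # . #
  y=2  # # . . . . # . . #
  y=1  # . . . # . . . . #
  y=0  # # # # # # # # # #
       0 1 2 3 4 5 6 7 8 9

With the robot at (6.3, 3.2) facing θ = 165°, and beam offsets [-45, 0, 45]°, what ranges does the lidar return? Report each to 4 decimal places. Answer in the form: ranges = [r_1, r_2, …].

beam 1: φ=-45°, α=120°
  dir = (cos 120°, sin 120°) = (-0.5000, 0.8660); from cell (6,3)
  next x-line at t=0.6000, next y-line at t=0.9238; Δt_x=2.0000, Δt_y=1.1547
    x: enter (5,3) at t=0.6000
    y: enter (5,4) at t=0.9238
    y: enter (5,5) at t=2.0785 ← occupied
  → r_1 = 2.0785
beam 2: φ=0°, α=165°
  dir = (cos 165°, sin 165°) = (-0.9659, 0.2588); from cell (6,3)
  next x-line at t=0.3106, next y-line at t=3.0910; Δt_x=1.0353, Δt_y=3.8637
    x: enter (5,3) at t=0.3106
    x: enter (4,3) at t=1.3459
    x: enter (3,3) at t=2.3811
    y: enter (3,4) at t=3.0910
    x: enter (2,4) at t=3.4164
    x: enter (1,4) at t=4.4517
    x: enter (0,4) at t=5.4870 ← occupied
  → r_2 = 5.4870
beam 3: φ=45°, α=210°
  dir = (cos 210°, sin 210°) = (-0.8660, -0.5000); from cell (6,3)
  next x-line at t=0.3464, next y-line at t=0.4000; Δt_x=1.1547, Δt_y=2.0000
    x: enter (5,3) at t=0.3464
    y: enter (5,2) at t=0.4000
    x: enter (4,2) at t=1.5011
    y: enter (4,1) at t=2.4000 ← occupied
  → r_3 = 2.4000

ranges = [2.0785, 5.4870, 2.4000]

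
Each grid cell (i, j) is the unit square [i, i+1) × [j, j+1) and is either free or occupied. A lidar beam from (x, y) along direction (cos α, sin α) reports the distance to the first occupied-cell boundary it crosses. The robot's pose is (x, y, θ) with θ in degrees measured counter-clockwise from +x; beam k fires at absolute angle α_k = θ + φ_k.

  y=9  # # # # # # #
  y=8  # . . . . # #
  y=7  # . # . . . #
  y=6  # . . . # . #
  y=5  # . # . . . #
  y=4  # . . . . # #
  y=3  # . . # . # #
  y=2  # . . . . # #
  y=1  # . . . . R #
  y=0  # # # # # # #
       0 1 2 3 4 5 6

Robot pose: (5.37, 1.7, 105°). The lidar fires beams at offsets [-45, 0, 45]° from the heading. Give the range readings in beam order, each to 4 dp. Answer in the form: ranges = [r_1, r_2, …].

ranges = [0.3464, 0.3106, 2.6000]

beam 1: φ=-45°, α=60°
  d=(0.5000,0.8660)  start (5,1)  tX=1.2600 tY=0.3464  stride 1/|dx|=2.0000 1/|dy|=1.1547
    cross y-line → (5,2), t=0.3464 (wall)
  → r_1 = 0.3464
beam 2: φ=0°, α=105°
  d=(-0.2588,0.9659)  start (5,1)  tX=1.4296 tY=0.3106  stride 1/|dx|=3.8637 1/|dy|=1.0353
    cross y-line → (5,2), t=0.3106 (wall)
  → r_2 = 0.3106
beam 3: φ=45°, α=150°
  d=(-0.8660,0.5000)  start (5,1)  tX=0.4272 tY=0.6000  stride 1/|dx|=1.1547 1/|dy|=2.0000
    cross x-line → (4,1), t=0.4272
    cross y-line → (4,2), t=0.6000
    cross x-line → (3,2), t=1.5819
    cross y-line → (3,3), t=2.6000 (wall)
  → r_3 = 2.6000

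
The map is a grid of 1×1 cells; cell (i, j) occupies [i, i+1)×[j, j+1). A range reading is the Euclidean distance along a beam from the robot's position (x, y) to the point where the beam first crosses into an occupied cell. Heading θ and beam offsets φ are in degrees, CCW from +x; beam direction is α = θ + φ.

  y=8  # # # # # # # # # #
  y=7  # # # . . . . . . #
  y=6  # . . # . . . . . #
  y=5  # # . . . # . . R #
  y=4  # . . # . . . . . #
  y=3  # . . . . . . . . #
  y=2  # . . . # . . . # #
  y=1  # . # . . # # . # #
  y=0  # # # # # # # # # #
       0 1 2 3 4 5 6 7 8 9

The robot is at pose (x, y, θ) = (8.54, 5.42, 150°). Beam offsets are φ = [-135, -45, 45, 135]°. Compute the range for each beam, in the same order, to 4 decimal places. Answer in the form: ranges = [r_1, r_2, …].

beam 1: φ=-135°, α=15°
  d=(0.9659,0.2588)  start (8,5)  tX=0.4762 tY=2.2409  stride 1/|dx|=1.0353 1/|dy|=3.8637
    cross x-line → (9,5), t=0.4762 (wall)
  → r_1 = 0.4762
beam 2: φ=-45°, α=105°
  d=(-0.2588,0.9659)  start (8,5)  tX=2.0864 tY=0.6005  stride 1/|dx|=3.8637 1/|dy|=1.0353
    cross y-line → (8,6), t=0.6005
    cross y-line → (8,7), t=1.6357
    cross x-line → (7,7), t=2.0864
    cross y-line → (7,8), t=2.6710 (wall)
  → r_2 = 2.6710
beam 3: φ=45°, α=195°
  d=(-0.9659,-0.2588)  start (8,5)  tX=0.5590 tY=1.6228  stride 1/|dx|=1.0353 1/|dy|=3.8637
    cross x-line → (7,5), t=0.5590
    cross x-line → (6,5), t=1.5943
    cross y-line → (6,4), t=1.6228
    cross x-line → (5,4), t=2.6296
    cross x-line → (4,4), t=3.6649
    cross x-line → (3,4), t=4.7002 (wall)
  → r_3 = 4.7002
beam 4: φ=135°, α=285°
  d=(0.2588,-0.9659)  start (8,5)  tX=1.7773 tY=0.4348  stride 1/|dx|=3.8637 1/|dy|=1.0353
    cross y-line → (8,4), t=0.4348
    cross y-line → (8,3), t=1.4701
    cross x-line → (9,3), t=1.7773 (wall)
  → r_4 = 1.7773

ranges = [0.4762, 2.6710, 4.7002, 1.7773]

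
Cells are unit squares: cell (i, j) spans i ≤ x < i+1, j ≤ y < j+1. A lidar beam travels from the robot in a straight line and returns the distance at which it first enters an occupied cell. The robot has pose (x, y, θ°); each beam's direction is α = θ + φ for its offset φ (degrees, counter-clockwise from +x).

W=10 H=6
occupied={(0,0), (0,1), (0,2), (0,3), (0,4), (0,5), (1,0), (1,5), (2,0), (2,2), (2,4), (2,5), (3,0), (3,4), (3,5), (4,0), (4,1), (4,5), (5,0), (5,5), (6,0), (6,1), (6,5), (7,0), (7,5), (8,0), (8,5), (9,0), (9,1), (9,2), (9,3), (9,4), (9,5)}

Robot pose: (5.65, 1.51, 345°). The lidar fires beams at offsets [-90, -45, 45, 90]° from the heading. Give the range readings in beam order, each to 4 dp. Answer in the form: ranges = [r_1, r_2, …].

ranges = [0.5280, 0.5889, 0.4041, 3.6131]

beam 1: φ=-90°, α=255°
  cosα=-0.2588 sinα=-0.9659 | (5,1) | tMaxX 2.5114 tMaxY 0.5280 | tΔX 3.8637 tΔY 1.0353
    t=0.5280 [y] (5,0) — stop
  → r_1 = 0.5280
beam 2: φ=-45°, α=300°
  cosα=0.5000 sinα=-0.8660 | (5,1) | tMaxX 0.7000 tMaxY 0.5889 | tΔX 2.0000 tΔY 1.1547
    t=0.5889 [y] (5,0) — stop
  → r_2 = 0.5889
beam 3: φ=45°, α=30°
  cosα=0.8660 sinα=0.5000 | (5,1) | tMaxX 0.4041 tMaxY 0.9800 | tΔX 1.1547 tΔY 2.0000
    t=0.4041 [x] (6,1) — stop
  → r_3 = 0.4041
beam 4: φ=90°, α=75°
  cosα=0.2588 sinα=0.9659 | (5,1) | tMaxX 1.3523 tMaxY 0.5073 | tΔX 3.8637 tΔY 1.0353
    t=0.5073 [y] (5,2)
    t=1.3523 [x] (6,2)
    t=1.5426 [y] (6,3)
    t=2.5778 [y] (6,4)
    t=3.6131 [y] (6,5) — stop
  → r_4 = 3.6131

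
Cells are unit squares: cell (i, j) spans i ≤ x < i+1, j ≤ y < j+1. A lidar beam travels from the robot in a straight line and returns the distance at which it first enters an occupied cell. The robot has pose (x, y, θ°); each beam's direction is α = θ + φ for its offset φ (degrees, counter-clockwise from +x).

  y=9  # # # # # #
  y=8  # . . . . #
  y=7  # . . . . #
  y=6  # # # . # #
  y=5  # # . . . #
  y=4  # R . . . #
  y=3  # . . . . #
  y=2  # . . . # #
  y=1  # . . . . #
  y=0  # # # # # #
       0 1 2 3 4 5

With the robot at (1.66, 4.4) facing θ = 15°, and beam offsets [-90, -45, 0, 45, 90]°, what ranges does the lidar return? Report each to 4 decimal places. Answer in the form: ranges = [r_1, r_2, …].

ranges = [3.5199, 2.8000, 3.4578, 1.8475, 0.6212]

beam 1: φ=-90°, α=285°
  d=(0.2588,-0.9659)  start (1,4)  tX=1.3137 tY=0.4141  stride 1/|dx|=3.8637 1/|dy|=1.0353
    cross y-line → (1,3), t=0.4141
    cross x-line → (2,3), t=1.3137
    cross y-line → (2,2), t=1.4494
    cross y-line → (2,1), t=2.4847
    cross y-line → (2,0), t=3.5199 (wall)
  → r_1 = 3.5199
beam 2: φ=-45°, α=330°
  d=(0.8660,-0.5000)  start (1,4)  tX=0.3926 tY=0.8000  stride 1/|dx|=1.1547 1/|dy|=2.0000
    cross x-line → (2,4), t=0.3926
    cross y-line → (2,3), t=0.8000
    cross x-line → (3,3), t=1.5473
    cross x-line → (4,3), t=2.7020
    cross y-line → (4,2), t=2.8000 (wall)
  → r_2 = 2.8000
beam 3: φ=0°, α=15°
  d=(0.9659,0.2588)  start (1,4)  tX=0.3520 tY=2.3182  stride 1/|dx|=1.0353 1/|dy|=3.8637
    cross x-line → (2,4), t=0.3520
    cross x-line → (3,4), t=1.3873
    cross y-line → (3,5), t=2.3182
    cross x-line → (4,5), t=2.4225
    cross x-line → (5,5), t=3.4578 (wall)
  → r_3 = 3.4578
beam 4: φ=45°, α=60°
  d=(0.5000,0.8660)  start (1,4)  tX=0.6800 tY=0.6928  stride 1/|dx|=2.0000 1/|dy|=1.1547
    cross x-line → (2,4), t=0.6800
    cross y-line → (2,5), t=0.6928
    cross y-line → (2,6), t=1.8475 (wall)
  → r_4 = 1.8475
beam 5: φ=90°, α=105°
  d=(-0.2588,0.9659)  start (1,4)  tX=2.5500 tY=0.6212  stride 1/|dx|=3.8637 1/|dy|=1.0353
    cross y-line → (1,5), t=0.6212 (wall)
  → r_5 = 0.6212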